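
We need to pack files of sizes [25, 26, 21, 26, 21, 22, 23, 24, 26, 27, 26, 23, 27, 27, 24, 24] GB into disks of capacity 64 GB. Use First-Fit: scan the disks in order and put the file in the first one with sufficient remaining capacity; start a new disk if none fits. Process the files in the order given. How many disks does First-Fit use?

disk 1: place 25 GB, 39 GB left
disk 1: place 26 GB, 13 GB left
disk 2: place 21 GB, 43 GB left
disk 2: place 26 GB, 17 GB left
disk 3: place 21 GB, 43 GB left
disk 3: place 22 GB, 21 GB left
disk 4: place 23 GB, 41 GB left
disk 4: place 24 GB, 17 GB left
disk 5: place 26 GB, 38 GB left
disk 5: place 27 GB, 11 GB left
disk 6: place 26 GB, 38 GB left
disk 6: place 23 GB, 15 GB left
disk 7: place 27 GB, 37 GB left
disk 7: place 27 GB, 10 GB left
disk 8: place 24 GB, 40 GB left
disk 8: place 24 GB, 16 GB left
Final disks: [25,26] [21,26] [21,22] [23,24] [26,27] [26,23] [27,27] [24,24].

8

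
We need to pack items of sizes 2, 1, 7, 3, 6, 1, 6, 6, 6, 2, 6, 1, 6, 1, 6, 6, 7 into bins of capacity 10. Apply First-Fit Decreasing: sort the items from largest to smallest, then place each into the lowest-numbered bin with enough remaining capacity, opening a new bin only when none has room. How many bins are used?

10 bins

Sorted descending: 7, 7, 6, 6, 6, 6, 6, 6, 6, 6, 3, 2, 2, 1, 1, 1, 1.
Put 7 in bin 1; 3 remain.
Put 7 in bin 2; 3 remain.
Put 6 in bin 3; 4 remain.
Put 6 in bin 4; 4 remain.
Put 6 in bin 5; 4 remain.
Put 6 in bin 6; 4 remain.
Put 6 in bin 7; 4 remain.
Put 6 in bin 8; 4 remain.
Put 6 in bin 9; 4 remain.
Put 6 in bin 10; 4 remain.
Put 3 in bin 1; 0 remain.
Put 2 in bin 2; 1 remain.
Put 2 in bin 3; 2 remain.
Put 1 in bin 2; 0 remain.
Put 1 in bin 3; 1 remain.
Put 1 in bin 3; 0 remain.
Put 1 in bin 4; 3 remain.
Final bins: [7,3] [7,2,1] [6,2,1,1] [6,1] [6] [6] [6] [6] [6] [6].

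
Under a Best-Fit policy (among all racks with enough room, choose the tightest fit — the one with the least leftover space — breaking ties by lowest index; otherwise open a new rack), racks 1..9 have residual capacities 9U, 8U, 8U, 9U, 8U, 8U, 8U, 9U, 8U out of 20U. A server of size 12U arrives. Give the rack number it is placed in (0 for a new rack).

0

No rack has ≥ 12U free, so a new rack is opened.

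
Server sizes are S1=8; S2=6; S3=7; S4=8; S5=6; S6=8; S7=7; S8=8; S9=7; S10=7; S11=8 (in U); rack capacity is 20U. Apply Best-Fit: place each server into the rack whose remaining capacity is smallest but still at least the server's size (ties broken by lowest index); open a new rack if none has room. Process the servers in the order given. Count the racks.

5

Put S1 (8U) in rack 1; 12U remain.
Put S2 (6U) in rack 1; 6U remain.
Put S3 (7U) in rack 2; 13U remain.
Put S4 (8U) in rack 2; 5U remain.
Put S5 (6U) in rack 1; 0U remain.
Put S6 (8U) in rack 3; 12U remain.
Put S7 (7U) in rack 3; 5U remain.
Put S8 (8U) in rack 4; 12U remain.
Put S9 (7U) in rack 4; 5U remain.
Put S10 (7U) in rack 5; 13U remain.
Put S11 (8U) in rack 5; 5U remain.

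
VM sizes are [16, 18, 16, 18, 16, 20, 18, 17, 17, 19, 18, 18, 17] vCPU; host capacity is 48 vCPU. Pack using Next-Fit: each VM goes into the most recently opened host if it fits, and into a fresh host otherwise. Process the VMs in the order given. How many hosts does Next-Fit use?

7 hosts

Put 16 vCPU in host 1; 32 vCPU remain.
Put 18 vCPU in host 1; 14 vCPU remain.
Put 16 vCPU in host 2; 32 vCPU remain.
Put 18 vCPU in host 2; 14 vCPU remain.
Put 16 vCPU in host 3; 32 vCPU remain.
Put 20 vCPU in host 3; 12 vCPU remain.
Put 18 vCPU in host 4; 30 vCPU remain.
Put 17 vCPU in host 4; 13 vCPU remain.
Put 17 vCPU in host 5; 31 vCPU remain.
Put 19 vCPU in host 5; 12 vCPU remain.
Put 18 vCPU in host 6; 30 vCPU remain.
Put 18 vCPU in host 6; 12 vCPU remain.
Put 17 vCPU in host 7; 31 vCPU remain.
Final hosts: [16,18] [16,18] [16,20] [18,17] [17,19] [18,18] [17].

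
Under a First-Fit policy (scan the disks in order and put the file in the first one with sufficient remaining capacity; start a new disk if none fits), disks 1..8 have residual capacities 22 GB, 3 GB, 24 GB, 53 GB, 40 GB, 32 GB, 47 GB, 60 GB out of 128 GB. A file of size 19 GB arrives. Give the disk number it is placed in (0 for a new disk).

1

Disks with room: disk 1 (22 GB), disk 3 (24 GB), disk 4 (53 GB), disk 5 (40 GB), disk 6 (32 GB), disk 7 (47 GB), disk 8 (60 GB).
The first with room is disk 1.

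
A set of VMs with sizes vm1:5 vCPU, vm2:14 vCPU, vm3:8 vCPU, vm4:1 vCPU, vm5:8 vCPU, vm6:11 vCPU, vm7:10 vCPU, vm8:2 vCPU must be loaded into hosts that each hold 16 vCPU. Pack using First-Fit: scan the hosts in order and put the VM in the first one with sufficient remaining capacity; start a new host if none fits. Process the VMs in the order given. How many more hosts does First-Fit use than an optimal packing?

1

First-Fit: [5,8,1,2] [14] [8] [11] [10] → 5 hosts.
Total size 59 vCPU; any packing needs at least ⌈59/16⌉ = 4 hosts.
An optimal packing achieves that bound: [14,2] [11,5] [10,1] [8,8] → 4 hosts.
Excess: 5 − 4 = 1.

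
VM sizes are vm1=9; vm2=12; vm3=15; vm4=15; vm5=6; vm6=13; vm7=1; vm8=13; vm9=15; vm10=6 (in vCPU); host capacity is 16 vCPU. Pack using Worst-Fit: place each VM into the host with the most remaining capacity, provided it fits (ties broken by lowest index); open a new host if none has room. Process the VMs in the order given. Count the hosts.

vm1 (9 vCPU) → host 1 (remaining 7 vCPU)
vm2 (12 vCPU) → host 2 (remaining 4 vCPU)
vm3 (15 vCPU) → host 3 (remaining 1 vCPU)
vm4 (15 vCPU) → host 4 (remaining 1 vCPU)
vm5 (6 vCPU) → host 1 (remaining 1 vCPU)
vm6 (13 vCPU) → host 5 (remaining 3 vCPU)
vm7 (1 vCPU) → host 2 (remaining 3 vCPU)
vm8 (13 vCPU) → host 6 (remaining 3 vCPU)
vm9 (15 vCPU) → host 7 (remaining 1 vCPU)
vm10 (6 vCPU) → host 8 (remaining 10 vCPU)

8 hosts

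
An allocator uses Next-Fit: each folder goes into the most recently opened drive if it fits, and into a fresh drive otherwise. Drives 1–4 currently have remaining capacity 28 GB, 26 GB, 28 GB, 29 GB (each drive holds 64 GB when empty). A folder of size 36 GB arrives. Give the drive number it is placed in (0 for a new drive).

0

Next-Fit only looks at drive 4, which has 29 GB free.
36 GB does not fit, so a new drive is opened.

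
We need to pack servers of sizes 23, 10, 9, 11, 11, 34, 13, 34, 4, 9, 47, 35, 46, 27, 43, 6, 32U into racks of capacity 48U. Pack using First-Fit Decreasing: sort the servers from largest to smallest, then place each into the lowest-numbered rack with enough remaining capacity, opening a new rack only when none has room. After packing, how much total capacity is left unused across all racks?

38

Sorted descending: 47, 46, 43, 35, 34, 34, 32, 27, 23, 13, 11, 11, 10, 9, 9, 6, 4.
rack 1: place 47U, 1U left
rack 2: place 46U, 2U left
rack 3: place 43U, 5U left
rack 4: place 35U, 13U left
rack 5: place 34U, 14U left
rack 6: place 34U, 14U left
rack 7: place 32U, 16U left
rack 8: place 27U, 21U left
rack 9: place 23U, 25U left
rack 4: place 13U, 0U left
rack 5: place 11U, 3U left
rack 6: place 11U, 3U left
rack 7: place 10U, 6U left
rack 8: place 9U, 12U left
rack 8: place 9U, 3U left
rack 7: place 6U, 0U left
rack 3: place 4U, 1U left
9 racks × 48U = 432U; used 394U; unused 38U.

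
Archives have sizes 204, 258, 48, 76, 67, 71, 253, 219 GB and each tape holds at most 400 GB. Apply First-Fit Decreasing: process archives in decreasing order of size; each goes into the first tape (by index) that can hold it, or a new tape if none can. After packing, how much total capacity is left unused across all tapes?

Sorted descending: 258, 253, 219, 204, 76, 71, 67, 48.
Put 258 GB in tape 1; 142 GB remain.
Put 253 GB in tape 2; 147 GB remain.
Put 219 GB in tape 3; 181 GB remain.
Put 204 GB in tape 4; 196 GB remain.
Put 76 GB in tape 1; 66 GB remain.
Put 71 GB in tape 2; 76 GB remain.
Put 67 GB in tape 2; 9 GB remain.
Put 48 GB in tape 1; 18 GB remain.
4 tapes × 400 GB = 1600 GB; used 1196 GB; unused 404 GB.

404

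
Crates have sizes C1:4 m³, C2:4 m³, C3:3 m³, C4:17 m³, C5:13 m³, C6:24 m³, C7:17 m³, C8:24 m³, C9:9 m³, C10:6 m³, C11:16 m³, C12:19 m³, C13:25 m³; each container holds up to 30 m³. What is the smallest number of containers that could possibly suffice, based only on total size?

Total size = 4 + 4 + 3 + 17 + 13 + 24 + 17 + 24 + 9 + 6 + 16 + 19 + 25 = 181 m³.
⌈181 / 30⌉ = 7.

7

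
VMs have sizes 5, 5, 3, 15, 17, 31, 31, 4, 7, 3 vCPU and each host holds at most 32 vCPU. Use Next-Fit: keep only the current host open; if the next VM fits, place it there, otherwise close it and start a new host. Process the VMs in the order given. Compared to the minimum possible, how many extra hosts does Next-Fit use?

1

Next-Fit: [5,5,3,15] [17] [31] [31] [4,7,3] → 5 hosts.
Total size 121 vCPU; any packing needs at least ⌈121/32⌉ = 4 hosts.
An optimal packing achieves that bound: [31] [31] [17,15] [7,5,5,4,3,3] → 4 hosts.
Excess: 5 − 4 = 1.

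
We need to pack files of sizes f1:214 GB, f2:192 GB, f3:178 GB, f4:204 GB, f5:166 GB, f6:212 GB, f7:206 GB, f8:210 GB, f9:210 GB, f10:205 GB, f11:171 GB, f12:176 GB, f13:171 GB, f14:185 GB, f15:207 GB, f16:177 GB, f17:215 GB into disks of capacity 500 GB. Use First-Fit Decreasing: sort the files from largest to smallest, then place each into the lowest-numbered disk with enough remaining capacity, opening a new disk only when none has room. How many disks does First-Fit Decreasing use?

9

Sorted descending: 215, 214, 212, 210, 210, 207, 206, 205, 204, 192, 185, 178, 177, 176, 171, 171, 166.
215 GB → disk 1 (remaining 285 GB)
214 GB → disk 1 (remaining 71 GB)
212 GB → disk 2 (remaining 288 GB)
210 GB → disk 2 (remaining 78 GB)
210 GB → disk 3 (remaining 290 GB)
207 GB → disk 3 (remaining 83 GB)
206 GB → disk 4 (remaining 294 GB)
205 GB → disk 4 (remaining 89 GB)
204 GB → disk 5 (remaining 296 GB)
192 GB → disk 5 (remaining 104 GB)
185 GB → disk 6 (remaining 315 GB)
178 GB → disk 6 (remaining 137 GB)
177 GB → disk 7 (remaining 323 GB)
176 GB → disk 7 (remaining 147 GB)
171 GB → disk 8 (remaining 329 GB)
171 GB → disk 8 (remaining 158 GB)
166 GB → disk 9 (remaining 334 GB)
Final disks: [215,214] [212,210] [210,207] [206,205] [204,192] [185,178] [177,176] [171,171] [166].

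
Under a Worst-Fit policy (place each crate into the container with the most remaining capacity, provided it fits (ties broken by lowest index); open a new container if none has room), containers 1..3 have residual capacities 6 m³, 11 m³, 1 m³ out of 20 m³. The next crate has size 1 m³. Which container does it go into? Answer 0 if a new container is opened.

Containers with room: container 1 (6 m³), container 2 (11 m³), container 3 (1 m³).
Most room is container 2 with 11 m³ free.

2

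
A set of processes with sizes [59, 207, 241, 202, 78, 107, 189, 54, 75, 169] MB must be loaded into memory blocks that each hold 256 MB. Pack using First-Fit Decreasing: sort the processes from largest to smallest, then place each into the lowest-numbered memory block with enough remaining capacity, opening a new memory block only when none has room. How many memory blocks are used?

Sorted descending: 241, 207, 202, 189, 169, 107, 78, 75, 59, 54.
memory block 1: place 241 MB, 15 MB left
memory block 2: place 207 MB, 49 MB left
memory block 3: place 202 MB, 54 MB left
memory block 4: place 189 MB, 67 MB left
memory block 5: place 169 MB, 87 MB left
memory block 6: place 107 MB, 149 MB left
memory block 5: place 78 MB, 9 MB left
memory block 6: place 75 MB, 74 MB left
memory block 4: place 59 MB, 8 MB left
memory block 3: place 54 MB, 0 MB left
Final memory blocks: [241] [207] [202,54] [189,59] [169,78] [107,75].

6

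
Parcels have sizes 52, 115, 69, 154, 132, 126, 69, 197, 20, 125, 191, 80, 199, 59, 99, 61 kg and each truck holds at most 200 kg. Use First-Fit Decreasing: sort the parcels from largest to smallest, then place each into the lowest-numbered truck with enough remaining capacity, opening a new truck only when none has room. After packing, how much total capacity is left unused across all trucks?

252

Sorted descending: 199, 197, 191, 154, 132, 126, 125, 115, 99, 80, 69, 69, 61, 59, 52, 20.
199 kg → truck 1 (remaining 1 kg)
197 kg → truck 2 (remaining 3 kg)
191 kg → truck 3 (remaining 9 kg)
154 kg → truck 4 (remaining 46 kg)
132 kg → truck 5 (remaining 68 kg)
126 kg → truck 6 (remaining 74 kg)
125 kg → truck 7 (remaining 75 kg)
115 kg → truck 8 (remaining 85 kg)
99 kg → truck 9 (remaining 101 kg)
80 kg → truck 8 (remaining 5 kg)
69 kg → truck 6 (remaining 5 kg)
69 kg → truck 7 (remaining 6 kg)
61 kg → truck 5 (remaining 7 kg)
59 kg → truck 9 (remaining 42 kg)
52 kg → truck 10 (remaining 148 kg)
20 kg → truck 4 (remaining 26 kg)
10 trucks × 200 kg = 2000 kg; used 1748 kg; unused 252 kg.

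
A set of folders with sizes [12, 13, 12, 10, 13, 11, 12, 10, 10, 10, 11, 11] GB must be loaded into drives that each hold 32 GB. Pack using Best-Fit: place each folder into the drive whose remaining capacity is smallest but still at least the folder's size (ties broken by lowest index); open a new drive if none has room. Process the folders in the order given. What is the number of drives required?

12 GB → drive 1 (remaining 20 GB)
13 GB → drive 1 (remaining 7 GB)
12 GB → drive 2 (remaining 20 GB)
10 GB → drive 2 (remaining 10 GB)
13 GB → drive 3 (remaining 19 GB)
11 GB → drive 3 (remaining 8 GB)
12 GB → drive 4 (remaining 20 GB)
10 GB → drive 2 (remaining 0 GB)
10 GB → drive 4 (remaining 10 GB)
10 GB → drive 4 (remaining 0 GB)
11 GB → drive 5 (remaining 21 GB)
11 GB → drive 5 (remaining 10 GB)
Final drives: [12,13] [12,10,10] [13,11] [12,10,10] [11,11].

5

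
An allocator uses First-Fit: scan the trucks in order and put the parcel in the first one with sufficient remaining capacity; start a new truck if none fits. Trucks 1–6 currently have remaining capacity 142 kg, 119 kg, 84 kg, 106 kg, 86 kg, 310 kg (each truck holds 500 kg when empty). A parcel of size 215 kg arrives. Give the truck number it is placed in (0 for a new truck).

Trucks with room: truck 6 (310 kg).
The first with room is truck 6.

6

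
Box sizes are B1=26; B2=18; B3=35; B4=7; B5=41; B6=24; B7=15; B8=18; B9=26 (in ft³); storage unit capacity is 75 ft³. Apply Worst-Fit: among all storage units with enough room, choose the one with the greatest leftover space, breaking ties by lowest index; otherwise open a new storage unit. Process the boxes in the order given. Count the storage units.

storage unit 1: place B1 (26 ft³), 49 ft³ left
storage unit 1: place B2 (18 ft³), 31 ft³ left
storage unit 2: place B3 (35 ft³), 40 ft³ left
storage unit 2: place B4 (7 ft³), 33 ft³ left
storage unit 3: place B5 (41 ft³), 34 ft³ left
storage unit 3: place B6 (24 ft³), 10 ft³ left
storage unit 2: place B7 (15 ft³), 18 ft³ left
storage unit 1: place B8 (18 ft³), 13 ft³ left
storage unit 4: place B9 (26 ft³), 49 ft³ left
Final storage units: [26,18,18] [35,7,15] [41,24] [26].

4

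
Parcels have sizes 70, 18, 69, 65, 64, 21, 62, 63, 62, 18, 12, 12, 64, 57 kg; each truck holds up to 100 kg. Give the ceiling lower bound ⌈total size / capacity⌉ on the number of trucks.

Total size = 70 + 18 + 69 + 65 + 64 + 21 + 62 + 63 + 62 + 18 + 12 + 12 + 64 + 57 = 657 kg.
⌈657 / 100⌉ = 7.

7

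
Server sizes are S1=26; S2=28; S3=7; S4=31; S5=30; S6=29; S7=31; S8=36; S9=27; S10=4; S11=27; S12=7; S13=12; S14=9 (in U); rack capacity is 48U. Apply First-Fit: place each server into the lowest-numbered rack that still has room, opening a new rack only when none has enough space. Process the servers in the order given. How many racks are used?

9

S1 (26U) → rack 1 (remaining 22U)
S2 (28U) → rack 2 (remaining 20U)
S3 (7U) → rack 1 (remaining 15U)
S4 (31U) → rack 3 (remaining 17U)
S5 (30U) → rack 4 (remaining 18U)
S6 (29U) → rack 5 (remaining 19U)
S7 (31U) → rack 6 (remaining 17U)
S8 (36U) → rack 7 (remaining 12U)
S9 (27U) → rack 8 (remaining 21U)
S10 (4U) → rack 1 (remaining 11U)
S11 (27U) → rack 9 (remaining 21U)
S12 (7U) → rack 1 (remaining 4U)
S13 (12U) → rack 2 (remaining 8U)
S14 (9U) → rack 3 (remaining 8U)
Final racks: [26,7,4,7] [28,12] [31,9] [30] [29] [31] [36] [27] [27].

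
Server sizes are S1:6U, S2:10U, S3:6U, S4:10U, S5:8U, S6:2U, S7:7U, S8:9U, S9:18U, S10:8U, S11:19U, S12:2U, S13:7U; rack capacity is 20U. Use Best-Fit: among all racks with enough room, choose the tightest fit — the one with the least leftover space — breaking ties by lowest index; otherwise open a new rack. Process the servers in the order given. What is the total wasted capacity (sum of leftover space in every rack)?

28

Put S1 (6U) in rack 1; 14U remain.
Put S2 (10U) in rack 1; 4U remain.
Put S3 (6U) in rack 2; 14U remain.
Put S4 (10U) in rack 2; 4U remain.
Put S5 (8U) in rack 3; 12U remain.
Put S6 (2U) in rack 1; 2U remain.
Put S7 (7U) in rack 3; 5U remain.
Put S8 (9U) in rack 4; 11U remain.
Put S9 (18U) in rack 5; 2U remain.
Put S10 (8U) in rack 4; 3U remain.
Put S11 (19U) in rack 6; 1U remain.
Put S12 (2U) in rack 1; 0U remain.
Put S13 (7U) in rack 7; 13U remain.
7 racks × 20U = 140U; used 112U; unused 28U.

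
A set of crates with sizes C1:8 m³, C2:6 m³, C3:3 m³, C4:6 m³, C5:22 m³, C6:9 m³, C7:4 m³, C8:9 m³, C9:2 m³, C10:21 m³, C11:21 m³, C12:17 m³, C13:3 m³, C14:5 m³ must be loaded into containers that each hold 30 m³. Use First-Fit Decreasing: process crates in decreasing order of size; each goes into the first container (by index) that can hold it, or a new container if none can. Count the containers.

5 containers

Sorted descending: 22, 21, 21, 17, 9, 9, 8, 6, 6, 5, 4, 3, 3, 2.
Put 22 m³ in container 1; 8 m³ remain.
Put 21 m³ in container 2; 9 m³ remain.
Put 21 m³ in container 3; 9 m³ remain.
Put 17 m³ in container 4; 13 m³ remain.
Put 9 m³ in container 2; 0 m³ remain.
Put 9 m³ in container 3; 0 m³ remain.
Put 8 m³ in container 1; 0 m³ remain.
Put 6 m³ in container 4; 7 m³ remain.
Put 6 m³ in container 4; 1 m³ remain.
Put 5 m³ in container 5; 25 m³ remain.
Put 4 m³ in container 5; 21 m³ remain.
Put 3 m³ in container 5; 18 m³ remain.
Put 3 m³ in container 5; 15 m³ remain.
Put 2 m³ in container 5; 13 m³ remain.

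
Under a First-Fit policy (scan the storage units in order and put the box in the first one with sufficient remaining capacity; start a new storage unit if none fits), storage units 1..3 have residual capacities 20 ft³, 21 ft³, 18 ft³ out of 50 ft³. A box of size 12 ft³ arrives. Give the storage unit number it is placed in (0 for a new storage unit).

1

Storage units with room: storage unit 1 (20 ft³), storage unit 2 (21 ft³), storage unit 3 (18 ft³).
The first with room is storage unit 1.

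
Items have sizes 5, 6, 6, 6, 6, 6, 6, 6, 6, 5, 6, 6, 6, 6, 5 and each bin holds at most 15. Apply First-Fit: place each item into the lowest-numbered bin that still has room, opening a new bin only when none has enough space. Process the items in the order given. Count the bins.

8

5 → bin 1 (remaining 10)
6 → bin 1 (remaining 4)
6 → bin 2 (remaining 9)
6 → bin 2 (remaining 3)
6 → bin 3 (remaining 9)
6 → bin 3 (remaining 3)
6 → bin 4 (remaining 9)
6 → bin 4 (remaining 3)
6 → bin 5 (remaining 9)
5 → bin 5 (remaining 4)
6 → bin 6 (remaining 9)
6 → bin 6 (remaining 3)
6 → bin 7 (remaining 9)
6 → bin 7 (remaining 3)
5 → bin 8 (remaining 10)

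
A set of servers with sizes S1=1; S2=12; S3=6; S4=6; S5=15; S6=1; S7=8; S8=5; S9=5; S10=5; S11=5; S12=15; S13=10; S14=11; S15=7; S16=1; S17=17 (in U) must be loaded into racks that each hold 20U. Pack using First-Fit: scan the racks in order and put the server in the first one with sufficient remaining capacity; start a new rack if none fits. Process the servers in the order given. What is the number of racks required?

7

Put S1 (1U) in rack 1; 19U remain.
Put S2 (12U) in rack 1; 7U remain.
Put S3 (6U) in rack 1; 1U remain.
Put S4 (6U) in rack 2; 14U remain.
Put S5 (15U) in rack 3; 5U remain.
Put S6 (1U) in rack 1; 0U remain.
Put S7 (8U) in rack 2; 6U remain.
Put S8 (5U) in rack 2; 1U remain.
Put S9 (5U) in rack 3; 0U remain.
Put S10 (5U) in rack 4; 15U remain.
Put S11 (5U) in rack 4; 10U remain.
Put S12 (15U) in rack 5; 5U remain.
Put S13 (10U) in rack 4; 0U remain.
Put S14 (11U) in rack 6; 9U remain.
Put S15 (7U) in rack 6; 2U remain.
Put S16 (1U) in rack 2; 0U remain.
Put S17 (17U) in rack 7; 3U remain.
Final racks: [1,12,6,1] [6,8,5,1] [15,5] [5,5,10] [15] [11,7] [17].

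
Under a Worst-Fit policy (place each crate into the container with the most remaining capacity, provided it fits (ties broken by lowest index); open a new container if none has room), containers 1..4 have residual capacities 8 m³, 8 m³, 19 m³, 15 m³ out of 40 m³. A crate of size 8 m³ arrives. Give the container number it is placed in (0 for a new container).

3

Containers with room: container 1 (8 m³), container 2 (8 m³), container 3 (19 m³), container 4 (15 m³).
Most room is container 3 with 19 m³ free.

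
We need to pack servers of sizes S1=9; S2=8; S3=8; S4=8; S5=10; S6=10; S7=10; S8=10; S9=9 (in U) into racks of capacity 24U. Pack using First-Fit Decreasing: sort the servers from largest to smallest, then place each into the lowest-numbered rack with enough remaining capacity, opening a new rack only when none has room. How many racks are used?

Sorted descending: 10, 10, 10, 10, 9, 9, 8, 8, 8.
Put 10U in rack 1; 14U remain.
Put 10U in rack 1; 4U remain.
Put 10U in rack 2; 14U remain.
Put 10U in rack 2; 4U remain.
Put 9U in rack 3; 15U remain.
Put 9U in rack 3; 6U remain.
Put 8U in rack 4; 16U remain.
Put 8U in rack 4; 8U remain.
Put 8U in rack 4; 0U remain.
Final racks: [10,10] [10,10] [9,9] [8,8,8].

4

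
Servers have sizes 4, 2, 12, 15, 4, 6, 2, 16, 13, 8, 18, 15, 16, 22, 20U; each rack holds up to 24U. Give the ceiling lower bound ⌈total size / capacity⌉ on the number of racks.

Total size = 4 + 2 + 12 + 15 + 4 + 6 + 2 + 16 + 13 + 8 + 18 + 15 + 16 + 22 + 20 = 173U.
⌈173 / 24⌉ = 8.

8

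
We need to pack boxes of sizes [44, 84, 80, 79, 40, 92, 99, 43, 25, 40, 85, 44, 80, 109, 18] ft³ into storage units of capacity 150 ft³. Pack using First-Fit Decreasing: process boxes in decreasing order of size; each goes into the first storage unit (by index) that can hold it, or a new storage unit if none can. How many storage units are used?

8 storage units

Sorted descending: 109, 99, 92, 85, 84, 80, 80, 79, 44, 44, 43, 40, 40, 25, 18.
storage unit 1: place 109 ft³, 41 ft³ left
storage unit 2: place 99 ft³, 51 ft³ left
storage unit 3: place 92 ft³, 58 ft³ left
storage unit 4: place 85 ft³, 65 ft³ left
storage unit 5: place 84 ft³, 66 ft³ left
storage unit 6: place 80 ft³, 70 ft³ left
storage unit 7: place 80 ft³, 70 ft³ left
storage unit 8: place 79 ft³, 71 ft³ left
storage unit 2: place 44 ft³, 7 ft³ left
storage unit 3: place 44 ft³, 14 ft³ left
storage unit 4: place 43 ft³, 22 ft³ left
storage unit 1: place 40 ft³, 1 ft³ left
storage unit 5: place 40 ft³, 26 ft³ left
storage unit 5: place 25 ft³, 1 ft³ left
storage unit 4: place 18 ft³, 4 ft³ left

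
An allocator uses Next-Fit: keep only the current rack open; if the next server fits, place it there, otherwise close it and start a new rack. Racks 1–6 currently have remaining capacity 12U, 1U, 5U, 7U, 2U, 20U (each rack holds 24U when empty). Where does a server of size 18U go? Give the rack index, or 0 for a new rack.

6

Next-Fit only looks at rack 6, which has 20U free.
18U fits there.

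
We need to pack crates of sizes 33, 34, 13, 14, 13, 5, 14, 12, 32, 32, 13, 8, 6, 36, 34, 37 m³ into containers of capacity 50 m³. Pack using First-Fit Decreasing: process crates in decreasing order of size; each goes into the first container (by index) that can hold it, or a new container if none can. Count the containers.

Sorted descending: 37, 36, 34, 34, 33, 32, 32, 14, 14, 13, 13, 13, 12, 8, 6, 5.
Put 37 m³ in container 1; 13 m³ remain.
Put 36 m³ in container 2; 14 m³ remain.
Put 34 m³ in container 3; 16 m³ remain.
Put 34 m³ in container 4; 16 m³ remain.
Put 33 m³ in container 5; 17 m³ remain.
Put 32 m³ in container 6; 18 m³ remain.
Put 32 m³ in container 7; 18 m³ remain.
Put 14 m³ in container 2; 0 m³ remain.
Put 14 m³ in container 3; 2 m³ remain.
Put 13 m³ in container 1; 0 m³ remain.
Put 13 m³ in container 4; 3 m³ remain.
Put 13 m³ in container 5; 4 m³ remain.
Put 12 m³ in container 6; 6 m³ remain.
Put 8 m³ in container 7; 10 m³ remain.
Put 6 m³ in container 6; 0 m³ remain.
Put 5 m³ in container 7; 5 m³ remain.

7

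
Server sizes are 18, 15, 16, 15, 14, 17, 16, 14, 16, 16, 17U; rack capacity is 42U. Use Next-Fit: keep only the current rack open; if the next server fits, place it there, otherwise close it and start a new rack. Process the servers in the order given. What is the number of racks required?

6 racks

18U → rack 1 (remaining 24U)
15U → rack 1 (remaining 9U)
16U → rack 2 (remaining 26U)
15U → rack 2 (remaining 11U)
14U → rack 3 (remaining 28U)
17U → rack 3 (remaining 11U)
16U → rack 4 (remaining 26U)
14U → rack 4 (remaining 12U)
16U → rack 5 (remaining 26U)
16U → rack 5 (remaining 10U)
17U → rack 6 (remaining 25U)
Final racks: [18,15] [16,15] [14,17] [16,14] [16,16] [17].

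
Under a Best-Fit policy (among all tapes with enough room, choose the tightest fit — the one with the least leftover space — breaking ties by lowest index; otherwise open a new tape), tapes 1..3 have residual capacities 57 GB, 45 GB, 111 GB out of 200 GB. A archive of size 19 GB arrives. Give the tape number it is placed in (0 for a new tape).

Tapes with room: tape 1 (57 GB), tape 2 (45 GB), tape 3 (111 GB).
Tightest fit is tape 2 with 45 GB free.

2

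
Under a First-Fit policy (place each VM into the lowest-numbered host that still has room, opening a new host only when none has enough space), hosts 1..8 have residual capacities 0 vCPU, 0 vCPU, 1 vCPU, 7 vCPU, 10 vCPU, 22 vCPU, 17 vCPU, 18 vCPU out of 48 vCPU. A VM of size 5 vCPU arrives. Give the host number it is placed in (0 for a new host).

4

Hosts with room: host 4 (7 vCPU), host 5 (10 vCPU), host 6 (22 vCPU), host 7 (17 vCPU), host 8 (18 vCPU).
The first with room is host 4.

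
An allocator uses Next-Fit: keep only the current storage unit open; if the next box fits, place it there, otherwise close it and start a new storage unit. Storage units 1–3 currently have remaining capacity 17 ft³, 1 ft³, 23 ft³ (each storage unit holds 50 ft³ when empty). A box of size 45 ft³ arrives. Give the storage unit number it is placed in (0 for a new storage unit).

0

Next-Fit only looks at storage unit 3, which has 23 ft³ free.
45 ft³ does not fit, so a new storage unit is opened.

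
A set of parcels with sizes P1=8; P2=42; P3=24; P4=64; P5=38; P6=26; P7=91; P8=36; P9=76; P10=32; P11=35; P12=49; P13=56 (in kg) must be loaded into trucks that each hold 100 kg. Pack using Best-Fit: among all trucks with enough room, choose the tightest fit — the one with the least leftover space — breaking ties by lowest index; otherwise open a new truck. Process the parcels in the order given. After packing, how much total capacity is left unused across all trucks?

123

truck 1: place P1 (8 kg), 92 kg left
truck 1: place P2 (42 kg), 50 kg left
truck 1: place P3 (24 kg), 26 kg left
truck 2: place P4 (64 kg), 36 kg left
truck 3: place P5 (38 kg), 62 kg left
truck 1: place P6 (26 kg), 0 kg left
truck 4: place P7 (91 kg), 9 kg left
truck 2: place P8 (36 kg), 0 kg left
truck 5: place P9 (76 kg), 24 kg left
truck 3: place P10 (32 kg), 30 kg left
truck 6: place P11 (35 kg), 65 kg left
truck 6: place P12 (49 kg), 16 kg left
truck 7: place P13 (56 kg), 44 kg left
7 trucks × 100 kg = 700 kg; used 577 kg; unused 123 kg.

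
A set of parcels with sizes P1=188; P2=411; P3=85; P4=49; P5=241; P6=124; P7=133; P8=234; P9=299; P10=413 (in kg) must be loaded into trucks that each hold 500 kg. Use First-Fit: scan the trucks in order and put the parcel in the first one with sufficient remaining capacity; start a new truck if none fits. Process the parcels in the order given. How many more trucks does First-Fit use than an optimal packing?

1

First-Fit: [188,85,49,124] [411] [241,133] [234] [299] [413] → 6 trucks.
Total size 2177 kg; any packing needs at least ⌈2177/500⌉ = 5 trucks.
An optimal packing achieves that bound: [413,85] [411,49] [299,188] [241,234] [133,124] → 5 trucks.
Excess: 6 − 5 = 1.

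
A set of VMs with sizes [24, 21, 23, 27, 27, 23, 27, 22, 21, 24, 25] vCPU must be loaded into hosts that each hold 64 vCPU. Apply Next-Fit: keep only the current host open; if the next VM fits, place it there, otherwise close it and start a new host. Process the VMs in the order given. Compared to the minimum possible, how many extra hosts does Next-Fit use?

Next-Fit: [24,21] [23,27] [27,23] [27,22] [21,24] [25] → 6 hosts.
Total size 264 vCPU; any packing needs at least ⌈264/64⌉ = 5 hosts.
An optimal packing achieves that bound: [27,27] [27,25] [24,24] [23,23] [22,21,21] → 5 hosts.
Excess: 6 − 5 = 1.

1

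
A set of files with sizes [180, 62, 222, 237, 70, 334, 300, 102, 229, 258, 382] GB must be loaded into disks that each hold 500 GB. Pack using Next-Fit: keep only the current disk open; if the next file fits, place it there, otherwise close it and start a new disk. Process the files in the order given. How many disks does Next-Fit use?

6

Put 180 GB in disk 1; 320 GB remain.
Put 62 GB in disk 1; 258 GB remain.
Put 222 GB in disk 1; 36 GB remain.
Put 237 GB in disk 2; 263 GB remain.
Put 70 GB in disk 2; 193 GB remain.
Put 334 GB in disk 3; 166 GB remain.
Put 300 GB in disk 4; 200 GB remain.
Put 102 GB in disk 4; 98 GB remain.
Put 229 GB in disk 5; 271 GB remain.
Put 258 GB in disk 5; 13 GB remain.
Put 382 GB in disk 6; 118 GB remain.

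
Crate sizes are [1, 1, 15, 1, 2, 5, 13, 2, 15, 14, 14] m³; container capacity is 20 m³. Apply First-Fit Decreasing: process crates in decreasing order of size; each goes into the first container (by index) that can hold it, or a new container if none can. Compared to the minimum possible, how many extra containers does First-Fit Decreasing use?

First-Fit Decreasing: [15,5] [15,2,2,1] [14,1,1] [14] [13] → 5 containers.
Total size 83 m³; any packing needs at least ⌈83/20⌉ = 5 containers.
So 5 is already optimal.

0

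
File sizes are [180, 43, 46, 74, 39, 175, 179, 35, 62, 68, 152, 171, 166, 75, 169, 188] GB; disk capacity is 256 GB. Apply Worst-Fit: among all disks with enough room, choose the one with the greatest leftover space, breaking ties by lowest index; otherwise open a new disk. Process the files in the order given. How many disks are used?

9

Put 180 GB in disk 1; 76 GB remain.
Put 43 GB in disk 1; 33 GB remain.
Put 46 GB in disk 2; 210 GB remain.
Put 74 GB in disk 2; 136 GB remain.
Put 39 GB in disk 2; 97 GB remain.
Put 175 GB in disk 3; 81 GB remain.
Put 179 GB in disk 4; 77 GB remain.
Put 35 GB in disk 2; 62 GB remain.
Put 62 GB in disk 3; 19 GB remain.
Put 68 GB in disk 4; 9 GB remain.
Put 152 GB in disk 5; 104 GB remain.
Put 171 GB in disk 6; 85 GB remain.
Put 166 GB in disk 7; 90 GB remain.
Put 75 GB in disk 5; 29 GB remain.
Put 169 GB in disk 8; 87 GB remain.
Put 188 GB in disk 9; 68 GB remain.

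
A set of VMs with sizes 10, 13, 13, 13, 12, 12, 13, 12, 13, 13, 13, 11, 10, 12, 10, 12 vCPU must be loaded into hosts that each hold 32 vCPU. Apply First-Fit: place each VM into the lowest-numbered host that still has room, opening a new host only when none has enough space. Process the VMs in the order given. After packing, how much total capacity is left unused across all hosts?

64

host 1: place 10 vCPU, 22 vCPU left
host 1: place 13 vCPU, 9 vCPU left
host 2: place 13 vCPU, 19 vCPU left
host 2: place 13 vCPU, 6 vCPU left
host 3: place 12 vCPU, 20 vCPU left
host 3: place 12 vCPU, 8 vCPU left
host 4: place 13 vCPU, 19 vCPU left
host 4: place 12 vCPU, 7 vCPU left
host 5: place 13 vCPU, 19 vCPU left
host 5: place 13 vCPU, 6 vCPU left
host 6: place 13 vCPU, 19 vCPU left
host 6: place 11 vCPU, 8 vCPU left
host 7: place 10 vCPU, 22 vCPU left
host 7: place 12 vCPU, 10 vCPU left
host 7: place 10 vCPU, 0 vCPU left
host 8: place 12 vCPU, 20 vCPU left
8 hosts × 32 vCPU = 256 vCPU; used 192 vCPU; unused 64 vCPU.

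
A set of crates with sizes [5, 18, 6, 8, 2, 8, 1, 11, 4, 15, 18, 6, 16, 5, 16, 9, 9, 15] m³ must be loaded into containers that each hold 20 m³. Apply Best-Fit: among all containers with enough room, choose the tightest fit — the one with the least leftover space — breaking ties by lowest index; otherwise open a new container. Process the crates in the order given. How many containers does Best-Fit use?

10

container 1: place 5 m³, 15 m³ left
container 2: place 18 m³, 2 m³ left
container 1: place 6 m³, 9 m³ left
container 1: place 8 m³, 1 m³ left
container 2: place 2 m³, 0 m³ left
container 3: place 8 m³, 12 m³ left
container 1: place 1 m³, 0 m³ left
container 3: place 11 m³, 1 m³ left
container 4: place 4 m³, 16 m³ left
container 4: place 15 m³, 1 m³ left
container 5: place 18 m³, 2 m³ left
container 6: place 6 m³, 14 m³ left
container 7: place 16 m³, 4 m³ left
container 6: place 5 m³, 9 m³ left
container 8: place 16 m³, 4 m³ left
container 6: place 9 m³, 0 m³ left
container 9: place 9 m³, 11 m³ left
container 10: place 15 m³, 5 m³ left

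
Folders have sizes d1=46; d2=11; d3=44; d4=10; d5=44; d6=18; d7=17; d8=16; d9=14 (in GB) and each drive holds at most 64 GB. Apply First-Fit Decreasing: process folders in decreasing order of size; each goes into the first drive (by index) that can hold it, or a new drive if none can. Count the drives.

4

Sorted descending: 46, 44, 44, 18, 17, 16, 14, 11, 10.
Put 46 GB in drive 1; 18 GB remain.
Put 44 GB in drive 2; 20 GB remain.
Put 44 GB in drive 3; 20 GB remain.
Put 18 GB in drive 1; 0 GB remain.
Put 17 GB in drive 2; 3 GB remain.
Put 16 GB in drive 3; 4 GB remain.
Put 14 GB in drive 4; 50 GB remain.
Put 11 GB in drive 4; 39 GB remain.
Put 10 GB in drive 4; 29 GB remain.
Final drives: [46,18] [44,17] [44,16] [14,11,10].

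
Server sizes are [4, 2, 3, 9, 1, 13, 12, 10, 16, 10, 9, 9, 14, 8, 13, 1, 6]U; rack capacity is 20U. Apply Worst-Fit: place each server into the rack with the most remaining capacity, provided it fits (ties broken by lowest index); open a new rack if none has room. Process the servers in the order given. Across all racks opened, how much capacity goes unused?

20

Put 4U in rack 1; 16U remain.
Put 2U in rack 1; 14U remain.
Put 3U in rack 1; 11U remain.
Put 9U in rack 1; 2U remain.
Put 1U in rack 1; 1U remain.
Put 13U in rack 2; 7U remain.
Put 12U in rack 3; 8U remain.
Put 10U in rack 4; 10U remain.
Put 16U in rack 5; 4U remain.
Put 10U in rack 4; 0U remain.
Put 9U in rack 6; 11U remain.
Put 9U in rack 6; 2U remain.
Put 14U in rack 7; 6U remain.
Put 8U in rack 3; 0U remain.
Put 13U in rack 8; 7U remain.
Put 1U in rack 2; 6U remain.
Put 6U in rack 8; 1U remain.
8 racks × 20U = 160U; used 140U; unused 20U.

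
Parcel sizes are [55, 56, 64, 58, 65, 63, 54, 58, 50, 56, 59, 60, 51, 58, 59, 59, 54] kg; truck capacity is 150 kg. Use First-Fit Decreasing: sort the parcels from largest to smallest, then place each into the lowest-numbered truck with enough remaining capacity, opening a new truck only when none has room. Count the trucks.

9 trucks

Sorted descending: 65, 64, 63, 60, 59, 59, 59, 58, 58, 58, 56, 56, 55, 54, 54, 51, 50.
65 kg → truck 1 (remaining 85 kg)
64 kg → truck 1 (remaining 21 kg)
63 kg → truck 2 (remaining 87 kg)
60 kg → truck 2 (remaining 27 kg)
59 kg → truck 3 (remaining 91 kg)
59 kg → truck 3 (remaining 32 kg)
59 kg → truck 4 (remaining 91 kg)
58 kg → truck 4 (remaining 33 kg)
58 kg → truck 5 (remaining 92 kg)
58 kg → truck 5 (remaining 34 kg)
56 kg → truck 6 (remaining 94 kg)
56 kg → truck 6 (remaining 38 kg)
55 kg → truck 7 (remaining 95 kg)
54 kg → truck 7 (remaining 41 kg)
54 kg → truck 8 (remaining 96 kg)
51 kg → truck 8 (remaining 45 kg)
50 kg → truck 9 (remaining 100 kg)
Final trucks: [65,64] [63,60] [59,59] [59,58] [58,58] [56,56] [55,54] [54,51] [50].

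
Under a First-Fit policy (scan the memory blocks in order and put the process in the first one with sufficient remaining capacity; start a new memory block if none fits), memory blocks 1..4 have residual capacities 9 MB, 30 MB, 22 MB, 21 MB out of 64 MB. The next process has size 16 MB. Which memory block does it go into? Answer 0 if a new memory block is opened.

2

Memory blocks with room: memory block 2 (30 MB), memory block 3 (22 MB), memory block 4 (21 MB).
The first with room is memory block 2.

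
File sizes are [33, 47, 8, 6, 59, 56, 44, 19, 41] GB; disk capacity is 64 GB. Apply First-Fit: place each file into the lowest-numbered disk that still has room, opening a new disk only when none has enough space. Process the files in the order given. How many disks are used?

6

Put 33 GB in disk 1; 31 GB remain.
Put 47 GB in disk 2; 17 GB remain.
Put 8 GB in disk 1; 23 GB remain.
Put 6 GB in disk 1; 17 GB remain.
Put 59 GB in disk 3; 5 GB remain.
Put 56 GB in disk 4; 8 GB remain.
Put 44 GB in disk 5; 20 GB remain.
Put 19 GB in disk 5; 1 GB remain.
Put 41 GB in disk 6; 23 GB remain.
Final disks: [33,8,6] [47] [59] [56] [44,19] [41].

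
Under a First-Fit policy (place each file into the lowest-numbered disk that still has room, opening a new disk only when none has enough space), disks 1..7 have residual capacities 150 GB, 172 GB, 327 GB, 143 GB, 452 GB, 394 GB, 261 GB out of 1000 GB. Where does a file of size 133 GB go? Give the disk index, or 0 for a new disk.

Disks with room: disk 1 (150 GB), disk 2 (172 GB), disk 3 (327 GB), disk 4 (143 GB), disk 5 (452 GB), disk 6 (394 GB), disk 7 (261 GB).
The first with room is disk 1.

1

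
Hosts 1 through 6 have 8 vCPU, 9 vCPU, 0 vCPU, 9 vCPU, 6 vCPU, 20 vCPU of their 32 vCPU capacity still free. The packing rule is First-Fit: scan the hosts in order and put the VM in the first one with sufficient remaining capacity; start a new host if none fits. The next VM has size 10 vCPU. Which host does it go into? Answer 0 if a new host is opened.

6

Hosts with room: host 6 (20 vCPU).
The first with room is host 6.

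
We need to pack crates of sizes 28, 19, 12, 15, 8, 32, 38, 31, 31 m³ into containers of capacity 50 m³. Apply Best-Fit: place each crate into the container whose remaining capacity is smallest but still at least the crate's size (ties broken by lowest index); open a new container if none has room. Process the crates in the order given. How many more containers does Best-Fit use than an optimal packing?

Best-Fit: [28,19] [12,15,8] [32] [38] [31] [31] → 6 containers.
Total size 214 m³; any packing needs at least ⌈214/50⌉ = 5 containers.
An optimal packing achieves that bound: [38,12] [32,15] [31,19] [31,8] [28] → 5 containers.
Excess: 6 − 5 = 1.

1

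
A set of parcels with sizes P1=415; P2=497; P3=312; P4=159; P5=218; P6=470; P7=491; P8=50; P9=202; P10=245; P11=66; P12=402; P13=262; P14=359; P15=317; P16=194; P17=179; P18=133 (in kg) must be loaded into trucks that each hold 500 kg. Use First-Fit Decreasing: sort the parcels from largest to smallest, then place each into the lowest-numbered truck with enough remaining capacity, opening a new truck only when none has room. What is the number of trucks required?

Sorted descending: 497, 491, 470, 415, 402, 359, 317, 312, 262, 245, 218, 202, 194, 179, 159, 133, 66, 50.
truck 1: place 497 kg, 3 kg left
truck 2: place 491 kg, 9 kg left
truck 3: place 470 kg, 30 kg left
truck 4: place 415 kg, 85 kg left
truck 5: place 402 kg, 98 kg left
truck 6: place 359 kg, 141 kg left
truck 7: place 317 kg, 183 kg left
truck 8: place 312 kg, 188 kg left
truck 9: place 262 kg, 238 kg left
truck 10: place 245 kg, 255 kg left
truck 9: place 218 kg, 20 kg left
truck 10: place 202 kg, 53 kg left
truck 11: place 194 kg, 306 kg left
truck 7: place 179 kg, 4 kg left
truck 8: place 159 kg, 29 kg left
truck 6: place 133 kg, 8 kg left
truck 4: place 66 kg, 19 kg left
truck 5: place 50 kg, 48 kg left

11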